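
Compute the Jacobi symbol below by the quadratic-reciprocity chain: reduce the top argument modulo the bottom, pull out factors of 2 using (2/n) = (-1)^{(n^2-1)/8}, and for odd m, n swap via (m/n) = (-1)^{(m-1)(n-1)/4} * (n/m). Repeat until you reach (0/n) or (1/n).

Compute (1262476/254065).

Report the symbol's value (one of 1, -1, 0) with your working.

-1

(1262476/254065): 1262476 mod 254065 = 246216, so (1262476/254065) = (246216/254065)
factor out 2^3: 246216 = 2^3·30777; with 254065 mod 8 = 1, (2/254065) = +1; sign now +1; continue with (30777/254065)
flip (30777/254065) -> (254065/30777): both odd, 30777 mod 4 = 1, 254065 mod 4 = 1, so the flip contributes +1; sign now +1
(254065/30777): 254065 mod 30777 = 7849, so (254065/30777) = (7849/30777)
flip (7849/30777) -> (30777/7849): both odd, 7849 mod 4 = 1, 30777 mod 4 = 1, so the flip contributes +1; sign now +1
(30777/7849): 30777 mod 7849 = 7230, so (30777/7849) = (7230/7849)
factor out 2^1: 7230 = 2^1·3615; with 7849 mod 8 = 1, (2/7849) = +1; sign now +1; continue with (3615/7849)
flip (3615/7849) -> (7849/3615): both odd, 3615 mod 4 = 3, 7849 mod 4 = 1, so the flip contributes +1; sign now +1
(7849/3615): 7849 mod 3615 = 619, so (7849/3615) = (619/3615)
flip (619/3615) -> (3615/619): both odd, 619 mod 4 = 3, 3615 mod 4 = 3, so the flip contributes -1; sign now -1
(3615/619): 3615 mod 619 = 520, so (3615/619) = (520/619)
factor out 2^3: 520 = 2^3·65; with 619 mod 8 = 3, (2/619) = -1; sign now +1; continue with (65/619)
flip (65/619) -> (619/65): both odd, 65 mod 4 = 1, 619 mod 4 = 3, so the flip contributes +1; sign now +1
(619/65): 619 mod 65 = 34, so (619/65) = (34/65)
factor out 2^1: 34 = 2^1·17; with 65 mod 8 = 1, (2/65) = +1; sign now +1; continue with (17/65)
flip (17/65) -> (65/17): both odd, 17 mod 4 = 1, 65 mod 4 = 1, so the flip contributes +1; sign now +1
(65/17): 65 mod 17 = 14, so (65/17) = (14/17)
factor out 2^1: 14 = 2^1·7; with 17 mod 8 = 1, (2/17) = +1; sign now +1; continue with (7/17)
flip (7/17) -> (17/7): both odd, 7 mod 4 = 3, 17 mod 4 = 1, so the flip contributes +1; sign now +1
(17/7): 17 mod 7 = 3, so (17/7) = (3/7)
flip (3/7) -> (7/3): both odd, 3 mod 4 = 3, 7 mod 4 = 3, so the flip contributes -1; sign now -1
(7/3): 7 mod 3 = 1, so (7/3) = (1/3)
reached (1/3) = 1, so the symbol is -1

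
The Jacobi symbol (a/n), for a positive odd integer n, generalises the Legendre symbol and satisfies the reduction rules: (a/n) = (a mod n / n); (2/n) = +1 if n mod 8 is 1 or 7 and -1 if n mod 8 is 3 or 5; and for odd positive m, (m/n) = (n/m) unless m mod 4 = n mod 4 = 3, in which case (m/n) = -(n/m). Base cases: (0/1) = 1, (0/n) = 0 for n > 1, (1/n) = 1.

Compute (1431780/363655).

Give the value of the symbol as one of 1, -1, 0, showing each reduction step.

0

(1431780/363655) = (340815/363655)   [reduce mod 363655]
reciprocity: (340815/363655) = -1·(363655/340815) since 340815 mod 4 = 3, 363655 mod 4 = 3; sign now -1
(363655/340815) = (22840/340815)   [reduce mod 340815]
22840 = 2^3·2855; (2/340815) = +1 since 340815 mod 8 = 7, so (22840/340815) = (+1)^3·(2855/340815); sign now -1
reciprocity: (2855/340815) = -1·(340815/2855) since 2855 mod 4 = 3, 340815 mod 4 = 3; sign now +1
(340815/2855) = (1070/2855)   [reduce mod 2855]
1070 = 2^1·535; (2/2855) = +1 since 2855 mod 8 = 7, so (1070/2855) = (+1)^1·(535/2855); sign now +1
reciprocity: (535/2855) = -1·(2855/535) since 535 mod 4 = 3, 2855 mod 4 = 3; sign now -1
(2855/535) = (180/535)   [reduce mod 535]
180 = 2^2·45; (2/535) = +1 since 535 mod 8 = 7, so (180/535) = (+1)^2·(45/535); sign now -1
reciprocity: (45/535) = +1·(535/45) since 45 mod 4 = 1, 535 mod 4 = 3; sign now -1
(535/45) = (40/45)   [reduce mod 45]
40 = 2^3·5; (2/45) = -1 since 45 mod 8 = 5, so (40/45) = (-1)^3·(5/45); sign now +1
reciprocity: (5/45) = +1·(45/5) since 5 mod 4 = 1, 45 mod 4 = 1; sign now +1
(45/5) = (0/5)   [reduce mod 5]
(0/5) = 0   [gcd(a, n) > 1]; final value = 0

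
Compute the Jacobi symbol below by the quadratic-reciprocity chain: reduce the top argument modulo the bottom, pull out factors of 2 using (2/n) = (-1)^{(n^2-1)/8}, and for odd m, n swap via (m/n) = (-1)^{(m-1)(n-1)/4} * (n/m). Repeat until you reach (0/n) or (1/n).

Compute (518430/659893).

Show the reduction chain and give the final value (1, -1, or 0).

1

518430 = 2^1·259215; (2/659893) = -1 since 659893 mod 8 = 5, so (518430/659893) = (-1)^1·(259215/659893); sign now -1
reciprocity: (259215/659893) = +1·(659893/259215) since 259215 mod 4 = 3, 659893 mod 4 = 1; sign now -1
(659893/259215) = (141463/259215)   [reduce mod 259215]
reciprocity: (141463/259215) = -1·(259215/141463) since 141463 mod 4 = 3, 259215 mod 4 = 3; sign now +1
(259215/141463) = (117752/141463)   [reduce mod 141463]
117752 = 2^3·14719; (2/141463) = +1 since 141463 mod 8 = 7, so (117752/141463) = (+1)^3·(14719/141463); sign now +1
reciprocity: (14719/141463) = -1·(141463/14719) since 14719 mod 4 = 3, 141463 mod 4 = 3; sign now -1
(141463/14719) = (8992/14719)   [reduce mod 14719]
8992 = 2^5·281; (2/14719) = +1 since 14719 mod 8 = 7, so (8992/14719) = (+1)^5·(281/14719); sign now -1
reciprocity: (281/14719) = +1·(14719/281) since 281 mod 4 = 1, 14719 mod 4 = 3; sign now -1
(14719/281) = (107/281)   [reduce mod 281]
reciprocity: (107/281) = +1·(281/107) since 107 mod 4 = 3, 281 mod 4 = 1; sign now -1
(281/107) = (67/107)   [reduce mod 107]
reciprocity: (67/107) = -1·(107/67) since 67 mod 4 = 3, 107 mod 4 = 3; sign now +1
(107/67) = (40/67)   [reduce mod 67]
40 = 2^3·5; (2/67) = -1 since 67 mod 8 = 3, so (40/67) = (-1)^3·(5/67); sign now -1
reciprocity: (5/67) = +1·(67/5) since 5 mod 4 = 1, 67 mod 4 = 3; sign now -1
(67/5) = (2/5)   [reduce mod 5]
2 = 2^1·1; (2/5) = -1 since 5 mod 8 = 5, so (2/5) = (-1)^1·(1/5); sign now +1
(1/5) = 1; final value = sign = +1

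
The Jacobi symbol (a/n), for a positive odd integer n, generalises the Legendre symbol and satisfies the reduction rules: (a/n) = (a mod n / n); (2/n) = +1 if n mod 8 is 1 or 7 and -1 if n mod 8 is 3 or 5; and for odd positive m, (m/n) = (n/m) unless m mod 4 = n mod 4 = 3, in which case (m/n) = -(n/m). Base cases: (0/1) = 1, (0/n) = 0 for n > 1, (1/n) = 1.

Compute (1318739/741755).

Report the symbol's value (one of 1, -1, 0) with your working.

(1318739/741755) = (576984/741755)   [reduce mod 741755]
576984 = 2^3·72123; (2/741755) = -1 since 741755 mod 8 = 3, so (576984/741755) = (-1)^3·(72123/741755); sign now -1
reciprocity: (72123/741755) = -1·(741755/72123) since 72123 mod 4 = 3, 741755 mod 4 = 3; sign now +1
(741755/72123) = (20525/72123)   [reduce mod 72123]
reciprocity: (20525/72123) = +1·(72123/20525) since 20525 mod 4 = 1, 72123 mod 4 = 3; sign now +1
(72123/20525) = (10548/20525)   [reduce mod 20525]
10548 = 2^2·2637; (2/20525) = -1 since 20525 mod 8 = 5, so (10548/20525) = (-1)^2·(2637/20525); sign now +1
reciprocity: (2637/20525) = +1·(20525/2637) since 2637 mod 4 = 1, 20525 mod 4 = 1; sign now +1
(20525/2637) = (2066/2637)   [reduce mod 2637]
2066 = 2^1·1033; (2/2637) = -1 since 2637 mod 8 = 5, so (2066/2637) = (-1)^1·(1033/2637); sign now -1
reciprocity: (1033/2637) = +1·(2637/1033) since 1033 mod 4 = 1, 2637 mod 4 = 1; sign now -1
(2637/1033) = (571/1033)   [reduce mod 1033]
reciprocity: (571/1033) = +1·(1033/571) since 571 mod 4 = 3, 1033 mod 4 = 1; sign now -1
(1033/571) = (462/571)   [reduce mod 571]
462 = 2^1·231; (2/571) = -1 since 571 mod 8 = 3, so (462/571) = (-1)^1·(231/571); sign now +1
reciprocity: (231/571) = -1·(571/231) since 231 mod 4 = 3, 571 mod 4 = 3; sign now -1
(571/231) = (109/231)   [reduce mod 231]
reciprocity: (109/231) = +1·(231/109) since 109 mod 4 = 1, 231 mod 4 = 3; sign now -1
(231/109) = (13/109)   [reduce mod 109]
reciprocity: (13/109) = +1·(109/13) since 13 mod 4 = 1, 109 mod 4 = 1; sign now -1
(109/13) = (5/13)   [reduce mod 13]
reciprocity: (5/13) = +1·(13/5) since 5 mod 4 = 1, 13 mod 4 = 1; sign now -1
(13/5) = (3/5)   [reduce mod 5]
reciprocity: (3/5) = +1·(5/3) since 3 mod 4 = 3, 5 mod 4 = 1; sign now -1
(5/3) = (2/3)   [reduce mod 3]
2 = 2^1·1; (2/3) = -1 since 3 mod 8 = 3, so (2/3) = (-1)^1·(1/3); sign now +1
(1/3) = 1; final value = sign = +1

1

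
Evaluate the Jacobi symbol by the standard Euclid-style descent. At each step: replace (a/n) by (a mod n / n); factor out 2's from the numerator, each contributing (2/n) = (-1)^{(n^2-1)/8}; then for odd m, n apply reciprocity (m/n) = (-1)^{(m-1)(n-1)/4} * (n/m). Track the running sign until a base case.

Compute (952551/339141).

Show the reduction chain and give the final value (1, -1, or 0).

0

(952551/339141) = (274269/339141)   [reduce mod 339141]
reciprocity: (274269/339141) = +1·(339141/274269) since 274269 mod 4 = 1, 339141 mod 4 = 1; sign now +1
(339141/274269) = (64872/274269)   [reduce mod 274269]
64872 = 2^3·8109; (2/274269) = -1 since 274269 mod 8 = 5, so (64872/274269) = (-1)^3·(8109/274269); sign now -1
reciprocity: (8109/274269) = +1·(274269/8109) since 8109 mod 4 = 1, 274269 mod 4 = 1; sign now -1
(274269/8109) = (6672/8109)   [reduce mod 8109]
6672 = 2^4·417; (2/8109) = -1 since 8109 mod 8 = 5, so (6672/8109) = (-1)^4·(417/8109); sign now -1
reciprocity: (417/8109) = +1·(8109/417) since 417 mod 4 = 1, 8109 mod 4 = 1; sign now -1
(8109/417) = (186/417)   [reduce mod 417]
186 = 2^1·93; (2/417) = +1 since 417 mod 8 = 1, so (186/417) = (+1)^1·(93/417); sign now -1
reciprocity: (93/417) = +1·(417/93) since 93 mod 4 = 1, 417 mod 4 = 1; sign now -1
(417/93) = (45/93)   [reduce mod 93]
reciprocity: (45/93) = +1·(93/45) since 45 mod 4 = 1, 93 mod 4 = 1; sign now -1
(93/45) = (3/45)   [reduce mod 45]
reciprocity: (3/45) = +1·(45/3) since 3 mod 4 = 3, 45 mod 4 = 1; sign now -1
(45/3) = (0/3)   [reduce mod 3]
(0/3) = 0   [gcd(a, n) > 1]; final value = 0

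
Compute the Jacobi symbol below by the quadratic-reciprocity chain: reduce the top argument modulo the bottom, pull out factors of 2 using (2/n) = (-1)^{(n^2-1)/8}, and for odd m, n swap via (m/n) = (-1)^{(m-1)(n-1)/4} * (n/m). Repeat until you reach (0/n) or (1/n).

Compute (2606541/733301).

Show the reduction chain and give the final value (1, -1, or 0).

1

(2606541/733301) = (406638/733301)   [reduce mod 733301]
406638 = 2^1·203319; (2/733301) = -1 since 733301 mod 8 = 5, so (406638/733301) = (-1)^1·(203319/733301); sign now -1
reciprocity: (203319/733301) = +1·(733301/203319) since 203319 mod 4 = 3, 733301 mod 4 = 1; sign now -1
(733301/203319) = (123344/203319)   [reduce mod 203319]
123344 = 2^4·7709; (2/203319) = +1 since 203319 mod 8 = 7, so (123344/203319) = (+1)^4·(7709/203319); sign now -1
reciprocity: (7709/203319) = +1·(203319/7709) since 7709 mod 4 = 1, 203319 mod 4 = 3; sign now -1
(203319/7709) = (2885/7709)   [reduce mod 7709]
reciprocity: (2885/7709) = +1·(7709/2885) since 2885 mod 4 = 1, 7709 mod 4 = 1; sign now -1
(7709/2885) = (1939/2885)   [reduce mod 2885]
reciprocity: (1939/2885) = +1·(2885/1939) since 1939 mod 4 = 3, 2885 mod 4 = 1; sign now -1
(2885/1939) = (946/1939)   [reduce mod 1939]
946 = 2^1·473; (2/1939) = -1 since 1939 mod 8 = 3, so (946/1939) = (-1)^1·(473/1939); sign now +1
reciprocity: (473/1939) = +1·(1939/473) since 473 mod 4 = 1, 1939 mod 4 = 3; sign now +1
(1939/473) = (47/473)   [reduce mod 473]
reciprocity: (47/473) = +1·(473/47) since 47 mod 4 = 3, 473 mod 4 = 1; sign now +1
(473/47) = (3/47)   [reduce mod 47]
reciprocity: (3/47) = -1·(47/3) since 3 mod 4 = 3, 47 mod 4 = 3; sign now -1
(47/3) = (2/3)   [reduce mod 3]
2 = 2^1·1; (2/3) = -1 since 3 mod 8 = 3, so (2/3) = (-1)^1·(1/3); sign now +1
(1/3) = 1; final value = sign = +1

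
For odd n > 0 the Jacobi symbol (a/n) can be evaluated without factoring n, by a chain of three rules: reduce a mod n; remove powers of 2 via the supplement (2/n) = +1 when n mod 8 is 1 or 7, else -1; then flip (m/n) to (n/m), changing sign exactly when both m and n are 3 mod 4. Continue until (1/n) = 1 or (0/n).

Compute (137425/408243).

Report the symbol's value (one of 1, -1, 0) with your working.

1

flip (137425/408243) -> (408243/137425): both odd, 137425 mod 4 = 1, 408243 mod 4 = 3, so the flip contributes +1; sign now +1
(408243/137425): 408243 mod 137425 = 133393, so (408243/137425) = (133393/137425)
flip (133393/137425) -> (137425/133393): both odd, 133393 mod 4 = 1, 137425 mod 4 = 1, so the flip contributes +1; sign now +1
(137425/133393): 137425 mod 133393 = 4032, so (137425/133393) = (4032/133393)
factor out 2^6: 4032 = 2^6·63; with 133393 mod 8 = 1, (2/133393) = +1; sign now +1; continue with (63/133393)
flip (63/133393) -> (133393/63): both odd, 63 mod 4 = 3, 133393 mod 4 = 1, so the flip contributes +1; sign now +1
(133393/63): 133393 mod 63 = 22, so (133393/63) = (22/63)
factor out 2^1: 22 = 2^1·11; with 63 mod 8 = 7, (2/63) = +1; sign now +1; continue with (11/63)
flip (11/63) -> (63/11): both odd, 11 mod 4 = 3, 63 mod 4 = 3, so the flip contributes -1; sign now -1
(63/11): 63 mod 11 = 8, so (63/11) = (8/11)
factor out 2^3: 8 = 2^3·1; with 11 mod 8 = 3, (2/11) = -1; sign now +1; continue with (1/11)
reached (1/11) = 1, so the symbol is +1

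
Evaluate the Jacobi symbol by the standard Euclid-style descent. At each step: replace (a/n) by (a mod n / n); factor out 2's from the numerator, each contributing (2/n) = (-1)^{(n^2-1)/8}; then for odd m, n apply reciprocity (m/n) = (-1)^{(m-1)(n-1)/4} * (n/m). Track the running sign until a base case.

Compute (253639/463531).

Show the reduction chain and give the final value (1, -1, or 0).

1

flip (253639/463531) -> (463531/253639): both odd, 253639 mod 4 = 3, 463531 mod 4 = 3, so the flip contributes -1; sign now -1
(463531/253639): 463531 mod 253639 = 209892, so (463531/253639) = (209892/253639)
factor out 2^2: 209892 = 2^2·52473; with 253639 mod 8 = 7, (2/253639) = +1; sign now -1; continue with (52473/253639)
flip (52473/253639) -> (253639/52473): both odd, 52473 mod 4 = 1, 253639 mod 4 = 3, so the flip contributes +1; sign now -1
(253639/52473): 253639 mod 52473 = 43747, so (253639/52473) = (43747/52473)
flip (43747/52473) -> (52473/43747): both odd, 43747 mod 4 = 3, 52473 mod 4 = 1, so the flip contributes +1; sign now -1
(52473/43747): 52473 mod 43747 = 8726, so (52473/43747) = (8726/43747)
factor out 2^1: 8726 = 2^1·4363; with 43747 mod 8 = 3, (2/43747) = -1; sign now +1; continue with (4363/43747)
flip (4363/43747) -> (43747/4363): both odd, 4363 mod 4 = 3, 43747 mod 4 = 3, so the flip contributes -1; sign now -1
(43747/4363): 43747 mod 4363 = 117, so (43747/4363) = (117/4363)
flip (117/4363) -> (4363/117): both odd, 117 mod 4 = 1, 4363 mod 4 = 3, so the flip contributes +1; sign now -1
(4363/117): 4363 mod 117 = 34, so (4363/117) = (34/117)
factor out 2^1: 34 = 2^1·17; with 117 mod 8 = 5, (2/117) = -1; sign now +1; continue with (17/117)
flip (17/117) -> (117/17): both odd, 17 mod 4 = 1, 117 mod 4 = 1, so the flip contributes +1; sign now +1
(117/17): 117 mod 17 = 15, so (117/17) = (15/17)
flip (15/17) -> (17/15): both odd, 15 mod 4 = 3, 17 mod 4 = 1, so the flip contributes +1; sign now +1
(17/15): 17 mod 15 = 2, so (17/15) = (2/15)
factor out 2^1: 2 = 2^1·1; with 15 mod 8 = 7, (2/15) = +1; sign now +1; continue with (1/15)
reached (1/15) = 1, so the symbol is +1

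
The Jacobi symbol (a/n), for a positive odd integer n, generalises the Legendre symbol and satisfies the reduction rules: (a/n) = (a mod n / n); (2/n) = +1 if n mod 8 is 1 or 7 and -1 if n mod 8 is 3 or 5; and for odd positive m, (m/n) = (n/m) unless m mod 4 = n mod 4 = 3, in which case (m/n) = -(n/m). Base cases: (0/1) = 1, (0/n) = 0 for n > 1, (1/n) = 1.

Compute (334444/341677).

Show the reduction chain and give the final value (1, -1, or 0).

334444 = 2^2·83611; (2/341677) = -1 since 341677 mod 8 = 5, so (334444/341677) = (-1)^2·(83611/341677); sign now +1
reciprocity: (83611/341677) = +1·(341677/83611) since 83611 mod 4 = 3, 341677 mod 4 = 1; sign now +1
(341677/83611) = (7233/83611)   [reduce mod 83611]
reciprocity: (7233/83611) = +1·(83611/7233) since 7233 mod 4 = 1, 83611 mod 4 = 3; sign now +1
(83611/7233) = (4048/7233)   [reduce mod 7233]
4048 = 2^4·253; (2/7233) = +1 since 7233 mod 8 = 1, so (4048/7233) = (+1)^4·(253/7233); sign now +1
reciprocity: (253/7233) = +1·(7233/253) since 253 mod 4 = 1, 7233 mod 4 = 1; sign now +1
(7233/253) = (149/253)   [reduce mod 253]
reciprocity: (149/253) = +1·(253/149) since 149 mod 4 = 1, 253 mod 4 = 1; sign now +1
(253/149) = (104/149)   [reduce mod 149]
104 = 2^3·13; (2/149) = -1 since 149 mod 8 = 5, so (104/149) = (-1)^3·(13/149); sign now -1
reciprocity: (13/149) = +1·(149/13) since 13 mod 4 = 1, 149 mod 4 = 1; sign now -1
(149/13) = (6/13)   [reduce mod 13]
6 = 2^1·3; (2/13) = -1 since 13 mod 8 = 5, so (6/13) = (-1)^1·(3/13); sign now +1
reciprocity: (3/13) = +1·(13/3) since 3 mod 4 = 3, 13 mod 4 = 1; sign now +1
(13/3) = (1/3)   [reduce mod 3]
(1/3) = 1; final value = sign = +1

1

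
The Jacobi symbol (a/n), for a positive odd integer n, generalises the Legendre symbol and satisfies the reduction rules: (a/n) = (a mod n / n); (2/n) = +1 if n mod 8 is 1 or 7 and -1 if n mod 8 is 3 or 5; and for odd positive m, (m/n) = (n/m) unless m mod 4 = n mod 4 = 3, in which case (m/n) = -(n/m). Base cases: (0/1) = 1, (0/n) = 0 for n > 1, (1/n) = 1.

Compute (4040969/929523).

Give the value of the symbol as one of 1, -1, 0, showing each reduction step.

(4040969/929523) = (322877/929523)   [reduce mod 929523]
reciprocity: (322877/929523) = +1·(929523/322877) since 322877 mod 4 = 1, 929523 mod 4 = 3; sign now +1
(929523/322877) = (283769/322877)   [reduce mod 322877]
reciprocity: (283769/322877) = +1·(322877/283769) since 283769 mod 4 = 1, 322877 mod 4 = 1; sign now +1
(322877/283769) = (39108/283769)   [reduce mod 283769]
39108 = 2^2·9777; (2/283769) = +1 since 283769 mod 8 = 1, so (39108/283769) = (+1)^2·(9777/283769); sign now +1
reciprocity: (9777/283769) = +1·(283769/9777) since 9777 mod 4 = 1, 283769 mod 4 = 1; sign now +1
(283769/9777) = (236/9777)   [reduce mod 9777]
236 = 2^2·59; (2/9777) = +1 since 9777 mod 8 = 1, so (236/9777) = (+1)^2·(59/9777); sign now +1
reciprocity: (59/9777) = +1·(9777/59) since 59 mod 4 = 3, 9777 mod 4 = 1; sign now +1
(9777/59) = (42/59)   [reduce mod 59]
42 = 2^1·21; (2/59) = -1 since 59 mod 8 = 3, so (42/59) = (-1)^1·(21/59); sign now -1
reciprocity: (21/59) = +1·(59/21) since 21 mod 4 = 1, 59 mod 4 = 3; sign now -1
(59/21) = (17/21)   [reduce mod 21]
reciprocity: (17/21) = +1·(21/17) since 17 mod 4 = 1, 21 mod 4 = 1; sign now -1
(21/17) = (4/17)   [reduce mod 17]
4 = 2^2·1; (2/17) = +1 since 17 mod 8 = 1, so (4/17) = (+1)^2·(1/17); sign now -1
(1/17) = 1; final value = sign = -1

-1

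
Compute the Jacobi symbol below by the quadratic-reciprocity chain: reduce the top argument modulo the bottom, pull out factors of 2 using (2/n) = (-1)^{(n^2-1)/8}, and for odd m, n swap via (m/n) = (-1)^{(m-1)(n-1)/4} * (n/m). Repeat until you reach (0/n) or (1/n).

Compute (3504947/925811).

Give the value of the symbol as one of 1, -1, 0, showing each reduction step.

(3504947/925811) = (727514/925811)   [reduce mod 925811]
727514 = 2^1·363757; (2/925811) = -1 since 925811 mod 8 = 3, so (727514/925811) = (-1)^1·(363757/925811); sign now -1
reciprocity: (363757/925811) = +1·(925811/363757) since 363757 mod 4 = 1, 925811 mod 4 = 3; sign now -1
(925811/363757) = (198297/363757)   [reduce mod 363757]
reciprocity: (198297/363757) = +1·(363757/198297) since 198297 mod 4 = 1, 363757 mod 4 = 1; sign now -1
(363757/198297) = (165460/198297)   [reduce mod 198297]
165460 = 2^2·41365; (2/198297) = +1 since 198297 mod 8 = 1, so (165460/198297) = (+1)^2·(41365/198297); sign now -1
reciprocity: (41365/198297) = +1·(198297/41365) since 41365 mod 4 = 1, 198297 mod 4 = 1; sign now -1
(198297/41365) = (32837/41365)   [reduce mod 41365]
reciprocity: (32837/41365) = +1·(41365/32837) since 32837 mod 4 = 1, 41365 mod 4 = 1; sign now -1
(41365/32837) = (8528/32837)   [reduce mod 32837]
8528 = 2^4·533; (2/32837) = -1 since 32837 mod 8 = 5, so (8528/32837) = (-1)^4·(533/32837); sign now -1
reciprocity: (533/32837) = +1·(32837/533) since 533 mod 4 = 1, 32837 mod 4 = 1; sign now -1
(32837/533) = (324/533)   [reduce mod 533]
324 = 2^2·81; (2/533) = -1 since 533 mod 8 = 5, so (324/533) = (-1)^2·(81/533); sign now -1
reciprocity: (81/533) = +1·(533/81) since 81 mod 4 = 1, 533 mod 4 = 1; sign now -1
(533/81) = (47/81)   [reduce mod 81]
reciprocity: (47/81) = +1·(81/47) since 47 mod 4 = 3, 81 mod 4 = 1; sign now -1
(81/47) = (34/47)   [reduce mod 47]
34 = 2^1·17; (2/47) = +1 since 47 mod 8 = 7, so (34/47) = (+1)^1·(17/47); sign now -1
reciprocity: (17/47) = +1·(47/17) since 17 mod 4 = 1, 47 mod 4 = 3; sign now -1
(47/17) = (13/17)   [reduce mod 17]
reciprocity: (13/17) = +1·(17/13) since 13 mod 4 = 1, 17 mod 4 = 1; sign now -1
(17/13) = (4/13)   [reduce mod 13]
4 = 2^2·1; (2/13) = -1 since 13 mod 8 = 5, so (4/13) = (-1)^2·(1/13); sign now -1
(1/13) = 1; final value = sign = -1

-1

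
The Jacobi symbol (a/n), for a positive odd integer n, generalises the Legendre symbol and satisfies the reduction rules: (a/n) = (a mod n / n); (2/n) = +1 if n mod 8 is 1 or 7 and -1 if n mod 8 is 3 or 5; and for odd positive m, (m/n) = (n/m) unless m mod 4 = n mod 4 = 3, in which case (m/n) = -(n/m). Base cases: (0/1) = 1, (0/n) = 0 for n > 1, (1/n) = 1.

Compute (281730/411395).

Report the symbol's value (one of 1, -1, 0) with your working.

0

factor out 2^1: 281730 = 2^1·140865; with 411395 mod 8 = 3, (2/411395) = -1; sign now -1; continue with (140865/411395)
flip (140865/411395) -> (411395/140865): both odd, 140865 mod 4 = 1, 411395 mod 4 = 3, so the flip contributes +1; sign now -1
(411395/140865): 411395 mod 140865 = 129665, so (411395/140865) = (129665/140865)
flip (129665/140865) -> (140865/129665): both odd, 129665 mod 4 = 1, 140865 mod 4 = 1, so the flip contributes +1; sign now -1
(140865/129665): 140865 mod 129665 = 11200, so (140865/129665) = (11200/129665)
factor out 2^6: 11200 = 2^6·175; with 129665 mod 8 = 1, (2/129665) = +1; sign now -1; continue with (175/129665)
flip (175/129665) -> (129665/175): both odd, 175 mod 4 = 3, 129665 mod 4 = 1, so the flip contributes +1; sign now -1
(129665/175): 129665 mod 175 = 165, so (129665/175) = (165/175)
flip (165/175) -> (175/165): both odd, 165 mod 4 = 1, 175 mod 4 = 3, so the flip contributes +1; sign now -1
(175/165): 175 mod 165 = 10, so (175/165) = (10/165)
factor out 2^1: 10 = 2^1·5; with 165 mod 8 = 5, (2/165) = -1; sign now +1; continue with (5/165)
flip (5/165) -> (165/5): both odd, 5 mod 4 = 1, 165 mod 4 = 1, so the flip contributes +1; sign now +1
(165/5): 165 mod 5 = 0, so (165/5) = (0/5)
reached (0/5); gcd(a, n) > 1, so (0/5) = 0 and the symbol is 0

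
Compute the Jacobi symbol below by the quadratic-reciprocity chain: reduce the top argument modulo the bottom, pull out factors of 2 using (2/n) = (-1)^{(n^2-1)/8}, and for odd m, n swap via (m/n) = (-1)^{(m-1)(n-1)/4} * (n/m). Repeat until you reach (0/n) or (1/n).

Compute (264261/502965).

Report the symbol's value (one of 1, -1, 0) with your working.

reciprocity: (264261/502965) = +1·(502965/264261) since 264261 mod 4 = 1, 502965 mod 4 = 1; sign now +1
(502965/264261) = (238704/264261)   [reduce mod 264261]
238704 = 2^4·14919; (2/264261) = -1 since 264261 mod 8 = 5, so (238704/264261) = (-1)^4·(14919/264261); sign now +1
reciprocity: (14919/264261) = +1·(264261/14919) since 14919 mod 4 = 3, 264261 mod 4 = 1; sign now +1
(264261/14919) = (10638/14919)   [reduce mod 14919]
10638 = 2^1·5319; (2/14919) = +1 since 14919 mod 8 = 7, so (10638/14919) = (+1)^1·(5319/14919); sign now +1
reciprocity: (5319/14919) = -1·(14919/5319) since 5319 mod 4 = 3, 14919 mod 4 = 3; sign now -1
(14919/5319) = (4281/5319)   [reduce mod 5319]
reciprocity: (4281/5319) = +1·(5319/4281) since 4281 mod 4 = 1, 5319 mod 4 = 3; sign now -1
(5319/4281) = (1038/4281)   [reduce mod 4281]
1038 = 2^1·519; (2/4281) = +1 since 4281 mod 8 = 1, so (1038/4281) = (+1)^1·(519/4281); sign now -1
reciprocity: (519/4281) = +1·(4281/519) since 519 mod 4 = 3, 4281 mod 4 = 1; sign now -1
(4281/519) = (129/519)   [reduce mod 519]
reciprocity: (129/519) = +1·(519/129) since 129 mod 4 = 1, 519 mod 4 = 3; sign now -1
(519/129) = (3/129)   [reduce mod 129]
reciprocity: (3/129) = +1·(129/3) since 3 mod 4 = 3, 129 mod 4 = 1; sign now -1
(129/3) = (0/3)   [reduce mod 3]
(0/3) = 0   [gcd(a, n) > 1]; final value = 0

0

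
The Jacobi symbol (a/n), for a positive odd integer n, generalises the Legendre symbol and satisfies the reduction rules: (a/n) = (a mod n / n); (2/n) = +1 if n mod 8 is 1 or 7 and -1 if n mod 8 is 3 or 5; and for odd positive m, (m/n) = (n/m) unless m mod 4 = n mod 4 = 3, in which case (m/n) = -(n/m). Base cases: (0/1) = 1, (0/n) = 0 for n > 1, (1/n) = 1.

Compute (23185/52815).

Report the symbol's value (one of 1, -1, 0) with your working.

0

flip (23185/52815) -> (52815/23185): both odd, 23185 mod 4 = 1, 52815 mod 4 = 3, so the flip contributes +1; sign now +1
(52815/23185): 52815 mod 23185 = 6445, so (52815/23185) = (6445/23185)
flip (6445/23185) -> (23185/6445): both odd, 6445 mod 4 = 1, 23185 mod 4 = 1, so the flip contributes +1; sign now +1
(23185/6445): 23185 mod 6445 = 3850, so (23185/6445) = (3850/6445)
factor out 2^1: 3850 = 2^1·1925; with 6445 mod 8 = 5, (2/6445) = -1; sign now -1; continue with (1925/6445)
flip (1925/6445) -> (6445/1925): both odd, 1925 mod 4 = 1, 6445 mod 4 = 1, so the flip contributes +1; sign now -1
(6445/1925): 6445 mod 1925 = 670, so (6445/1925) = (670/1925)
factor out 2^1: 670 = 2^1·335; with 1925 mod 8 = 5, (2/1925) = -1; sign now +1; continue with (335/1925)
flip (335/1925) -> (1925/335): both odd, 335 mod 4 = 3, 1925 mod 4 = 1, so the flip contributes +1; sign now +1
(1925/335): 1925 mod 335 = 250, so (1925/335) = (250/335)
factor out 2^1: 250 = 2^1·125; with 335 mod 8 = 7, (2/335) = +1; sign now +1; continue with (125/335)
flip (125/335) -> (335/125): both odd, 125 mod 4 = 1, 335 mod 4 = 3, so the flip contributes +1; sign now +1
(335/125): 335 mod 125 = 85, so (335/125) = (85/125)
flip (85/125) -> (125/85): both odd, 85 mod 4 = 1, 125 mod 4 = 1, so the flip contributes +1; sign now +1
(125/85): 125 mod 85 = 40, so (125/85) = (40/85)
factor out 2^3: 40 = 2^3·5; with 85 mod 8 = 5, (2/85) = -1; sign now -1; continue with (5/85)
flip (5/85) -> (85/5): both odd, 5 mod 4 = 1, 85 mod 4 = 1, so the flip contributes +1; sign now -1
(85/5): 85 mod 5 = 0, so (85/5) = (0/5)
reached (0/5); gcd(a, n) > 1, so (0/5) = 0 and the symbol is 0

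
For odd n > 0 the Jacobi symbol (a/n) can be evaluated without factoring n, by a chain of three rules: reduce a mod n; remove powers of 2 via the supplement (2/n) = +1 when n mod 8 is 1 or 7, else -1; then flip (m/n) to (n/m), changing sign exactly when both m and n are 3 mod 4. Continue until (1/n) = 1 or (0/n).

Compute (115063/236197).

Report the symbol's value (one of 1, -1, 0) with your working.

0

flip (115063/236197) -> (236197/115063): both odd, 115063 mod 4 = 3, 236197 mod 4 = 1, so the flip contributes +1; sign now +1
(236197/115063): 236197 mod 115063 = 6071, so (236197/115063) = (6071/115063)
flip (6071/115063) -> (115063/6071): both odd, 6071 mod 4 = 3, 115063 mod 4 = 3, so the flip contributes -1; sign now -1
(115063/6071): 115063 mod 6071 = 5785, so (115063/6071) = (5785/6071)
flip (5785/6071) -> (6071/5785): both odd, 5785 mod 4 = 1, 6071 mod 4 = 3, so the flip contributes +1; sign now -1
(6071/5785): 6071 mod 5785 = 286, so (6071/5785) = (286/5785)
factor out 2^1: 286 = 2^1·143; with 5785 mod 8 = 1, (2/5785) = +1; sign now -1; continue with (143/5785)
flip (143/5785) -> (5785/143): both odd, 143 mod 4 = 3, 5785 mod 4 = 1, so the flip contributes +1; sign now -1
(5785/143): 5785 mod 143 = 65, so (5785/143) = (65/143)
flip (65/143) -> (143/65): both odd, 65 mod 4 = 1, 143 mod 4 = 3, so the flip contributes +1; sign now -1
(143/65): 143 mod 65 = 13, so (143/65) = (13/65)
flip (13/65) -> (65/13): both odd, 13 mod 4 = 1, 65 mod 4 = 1, so the flip contributes +1; sign now -1
(65/13): 65 mod 13 = 0, so (65/13) = (0/13)
reached (0/13); gcd(a, n) > 1, so (0/13) = 0 and the symbol is 0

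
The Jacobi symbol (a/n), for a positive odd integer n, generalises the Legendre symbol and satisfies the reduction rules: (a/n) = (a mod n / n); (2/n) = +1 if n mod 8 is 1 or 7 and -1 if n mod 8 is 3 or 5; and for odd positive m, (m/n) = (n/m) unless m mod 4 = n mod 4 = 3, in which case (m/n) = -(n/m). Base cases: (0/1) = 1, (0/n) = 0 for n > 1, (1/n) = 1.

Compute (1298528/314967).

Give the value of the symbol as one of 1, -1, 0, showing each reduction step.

-1

(1298528/314967) = (38660/314967)   [reduce mod 314967]
38660 = 2^2·9665; (2/314967) = +1 since 314967 mod 8 = 7, so (38660/314967) = (+1)^2·(9665/314967); sign now +1
reciprocity: (9665/314967) = +1·(314967/9665) since 9665 mod 4 = 1, 314967 mod 4 = 3; sign now +1
(314967/9665) = (5687/9665)   [reduce mod 9665]
reciprocity: (5687/9665) = +1·(9665/5687) since 5687 mod 4 = 3, 9665 mod 4 = 1; sign now +1
(9665/5687) = (3978/5687)   [reduce mod 5687]
3978 = 2^1·1989; (2/5687) = +1 since 5687 mod 8 = 7, so (3978/5687) = (+1)^1·(1989/5687); sign now +1
reciprocity: (1989/5687) = +1·(5687/1989) since 1989 mod 4 = 1, 5687 mod 4 = 3; sign now +1
(5687/1989) = (1709/1989)   [reduce mod 1989]
reciprocity: (1709/1989) = +1·(1989/1709) since 1709 mod 4 = 1, 1989 mod 4 = 1; sign now +1
(1989/1709) = (280/1709)   [reduce mod 1709]
280 = 2^3·35; (2/1709) = -1 since 1709 mod 8 = 5, so (280/1709) = (-1)^3·(35/1709); sign now -1
reciprocity: (35/1709) = +1·(1709/35) since 35 mod 4 = 3, 1709 mod 4 = 1; sign now -1
(1709/35) = (29/35)   [reduce mod 35]
reciprocity: (29/35) = +1·(35/29) since 29 mod 4 = 1, 35 mod 4 = 3; sign now -1
(35/29) = (6/29)   [reduce mod 29]
6 = 2^1·3; (2/29) = -1 since 29 mod 8 = 5, so (6/29) = (-1)^1·(3/29); sign now +1
reciprocity: (3/29) = +1·(29/3) since 3 mod 4 = 3, 29 mod 4 = 1; sign now +1
(29/3) = (2/3)   [reduce mod 3]
2 = 2^1·1; (2/3) = -1 since 3 mod 8 = 3, so (2/3) = (-1)^1·(1/3); sign now -1
(1/3) = 1; final value = sign = -1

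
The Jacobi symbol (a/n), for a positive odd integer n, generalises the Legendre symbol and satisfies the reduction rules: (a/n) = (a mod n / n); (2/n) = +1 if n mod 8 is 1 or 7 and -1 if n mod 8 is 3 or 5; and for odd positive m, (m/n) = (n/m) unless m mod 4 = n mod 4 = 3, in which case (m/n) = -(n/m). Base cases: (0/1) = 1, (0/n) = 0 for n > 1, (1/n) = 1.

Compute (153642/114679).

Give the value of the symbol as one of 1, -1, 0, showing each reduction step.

-1

(153642/114679) = (38963/114679)   [reduce mod 114679]
reciprocity: (38963/114679) = -1·(114679/38963) since 38963 mod 4 = 3, 114679 mod 4 = 3; sign now -1
(114679/38963) = (36753/38963)   [reduce mod 38963]
reciprocity: (36753/38963) = +1·(38963/36753) since 36753 mod 4 = 1, 38963 mod 4 = 3; sign now -1
(38963/36753) = (2210/36753)   [reduce mod 36753]
2210 = 2^1·1105; (2/36753) = +1 since 36753 mod 8 = 1, so (2210/36753) = (+1)^1·(1105/36753); sign now -1
reciprocity: (1105/36753) = +1·(36753/1105) since 1105 mod 4 = 1, 36753 mod 4 = 1; sign now -1
(36753/1105) = (288/1105)   [reduce mod 1105]
288 = 2^5·9; (2/1105) = +1 since 1105 mod 8 = 1, so (288/1105) = (+1)^5·(9/1105); sign now -1
reciprocity: (9/1105) = +1·(1105/9) since 9 mod 4 = 1, 1105 mod 4 = 1; sign now -1
(1105/9) = (7/9)   [reduce mod 9]
reciprocity: (7/9) = +1·(9/7) since 7 mod 4 = 3, 9 mod 4 = 1; sign now -1
(9/7) = (2/7)   [reduce mod 7]
2 = 2^1·1; (2/7) = +1 since 7 mod 8 = 7, so (2/7) = (+1)^1·(1/7); sign now -1
(1/7) = 1; final value = sign = -1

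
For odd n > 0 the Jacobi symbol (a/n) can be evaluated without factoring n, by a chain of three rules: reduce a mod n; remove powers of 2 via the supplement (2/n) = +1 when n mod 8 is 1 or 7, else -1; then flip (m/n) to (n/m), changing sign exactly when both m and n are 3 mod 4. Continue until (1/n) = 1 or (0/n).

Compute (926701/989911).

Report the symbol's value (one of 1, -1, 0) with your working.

1

reciprocity: (926701/989911) = +1·(989911/926701) since 926701 mod 4 = 1, 989911 mod 4 = 3; sign now +1
(989911/926701) = (63210/926701)   [reduce mod 926701]
63210 = 2^1·31605; (2/926701) = -1 since 926701 mod 8 = 5, so (63210/926701) = (-1)^1·(31605/926701); sign now -1
reciprocity: (31605/926701) = +1·(926701/31605) since 31605 mod 4 = 1, 926701 mod 4 = 1; sign now -1
(926701/31605) = (10156/31605)   [reduce mod 31605]
10156 = 2^2·2539; (2/31605) = -1 since 31605 mod 8 = 5, so (10156/31605) = (-1)^2·(2539/31605); sign now -1
reciprocity: (2539/31605) = +1·(31605/2539) since 2539 mod 4 = 3, 31605 mod 4 = 1; sign now -1
(31605/2539) = (1137/2539)   [reduce mod 2539]
reciprocity: (1137/2539) = +1·(2539/1137) since 1137 mod 4 = 1, 2539 mod 4 = 3; sign now -1
(2539/1137) = (265/1137)   [reduce mod 1137]
reciprocity: (265/1137) = +1·(1137/265) since 265 mod 4 = 1, 1137 mod 4 = 1; sign now -1
(1137/265) = (77/265)   [reduce mod 265]
reciprocity: (77/265) = +1·(265/77) since 77 mod 4 = 1, 265 mod 4 = 1; sign now -1
(265/77) = (34/77)   [reduce mod 77]
34 = 2^1·17; (2/77) = -1 since 77 mod 8 = 5, so (34/77) = (-1)^1·(17/77); sign now +1
reciprocity: (17/77) = +1·(77/17) since 17 mod 4 = 1, 77 mod 4 = 1; sign now +1
(77/17) = (9/17)   [reduce mod 17]
reciprocity: (9/17) = +1·(17/9) since 9 mod 4 = 1, 17 mod 4 = 1; sign now +1
(17/9) = (8/9)   [reduce mod 9]
8 = 2^3·1; (2/9) = +1 since 9 mod 8 = 1, so (8/9) = (+1)^3·(1/9); sign now +1
(1/9) = 1; final value = sign = +1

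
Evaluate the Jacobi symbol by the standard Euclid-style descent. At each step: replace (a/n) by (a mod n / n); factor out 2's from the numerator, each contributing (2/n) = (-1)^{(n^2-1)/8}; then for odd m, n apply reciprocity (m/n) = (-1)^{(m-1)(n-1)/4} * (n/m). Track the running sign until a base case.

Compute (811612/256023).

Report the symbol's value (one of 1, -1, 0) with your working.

-1

(811612/256023): 811612 mod 256023 = 43543, so (811612/256023) = (43543/256023)
flip (43543/256023) -> (256023/43543): both odd, 43543 mod 4 = 3, 256023 mod 4 = 3, so the flip contributes -1; sign now -1
(256023/43543): 256023 mod 43543 = 38308, so (256023/43543) = (38308/43543)
factor out 2^2: 38308 = 2^2·9577; with 43543 mod 8 = 7, (2/43543) = +1; sign now -1; continue with (9577/43543)
flip (9577/43543) -> (43543/9577): both odd, 9577 mod 4 = 1, 43543 mod 4 = 3, so the flip contributes +1; sign now -1
(43543/9577): 43543 mod 9577 = 5235, so (43543/9577) = (5235/9577)
flip (5235/9577) -> (9577/5235): both odd, 5235 mod 4 = 3, 9577 mod 4 = 1, so the flip contributes +1; sign now -1
(9577/5235): 9577 mod 5235 = 4342, so (9577/5235) = (4342/5235)
factor out 2^1: 4342 = 2^1·2171; with 5235 mod 8 = 3, (2/5235) = -1; sign now +1; continue with (2171/5235)
flip (2171/5235) -> (5235/2171): both odd, 2171 mod 4 = 3, 5235 mod 4 = 3, so the flip contributes -1; sign now -1
(5235/2171): 5235 mod 2171 = 893, so (5235/2171) = (893/2171)
flip (893/2171) -> (2171/893): both odd, 893 mod 4 = 1, 2171 mod 4 = 3, so the flip contributes +1; sign now -1
(2171/893): 2171 mod 893 = 385, so (2171/893) = (385/893)
flip (385/893) -> (893/385): both odd, 385 mod 4 = 1, 893 mod 4 = 1, so the flip contributes +1; sign now -1
(893/385): 893 mod 385 = 123, so (893/385) = (123/385)
flip (123/385) -> (385/123): both odd, 123 mod 4 = 3, 385 mod 4 = 1, so the flip contributes +1; sign now -1
(385/123): 385 mod 123 = 16, so (385/123) = (16/123)
factor out 2^4: 16 = 2^4·1; with 123 mod 8 = 3, (2/123) = -1; sign now -1; continue with (1/123)
reached (1/123) = 1, so the symbol is -1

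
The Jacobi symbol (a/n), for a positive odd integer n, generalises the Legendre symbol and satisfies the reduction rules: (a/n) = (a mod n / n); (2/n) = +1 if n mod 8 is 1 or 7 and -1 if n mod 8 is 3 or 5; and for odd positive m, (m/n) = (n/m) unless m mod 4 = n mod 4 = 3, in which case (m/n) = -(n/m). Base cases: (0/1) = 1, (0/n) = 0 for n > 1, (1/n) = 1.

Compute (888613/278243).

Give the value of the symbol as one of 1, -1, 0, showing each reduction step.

(888613/278243) = (53884/278243)   [reduce mod 278243]
53884 = 2^2·13471; (2/278243) = -1 since 278243 mod 8 = 3, so (53884/278243) = (-1)^2·(13471/278243); sign now +1
reciprocity: (13471/278243) = -1·(278243/13471) since 13471 mod 4 = 3, 278243 mod 4 = 3; sign now -1
(278243/13471) = (8823/13471)   [reduce mod 13471]
reciprocity: (8823/13471) = -1·(13471/8823) since 8823 mod 4 = 3, 13471 mod 4 = 3; sign now +1
(13471/8823) = (4648/8823)   [reduce mod 8823]
4648 = 2^3·581; (2/8823) = +1 since 8823 mod 8 = 7, so (4648/8823) = (+1)^3·(581/8823); sign now +1
reciprocity: (581/8823) = +1·(8823/581) since 581 mod 4 = 1, 8823 mod 4 = 3; sign now +1
(8823/581) = (108/581)   [reduce mod 581]
108 = 2^2·27; (2/581) = -1 since 581 mod 8 = 5, so (108/581) = (-1)^2·(27/581); sign now +1
reciprocity: (27/581) = +1·(581/27) since 27 mod 4 = 3, 581 mod 4 = 1; sign now +1
(581/27) = (14/27)   [reduce mod 27]
14 = 2^1·7; (2/27) = -1 since 27 mod 8 = 3, so (14/27) = (-1)^1·(7/27); sign now -1
reciprocity: (7/27) = -1·(27/7) since 7 mod 4 = 3, 27 mod 4 = 3; sign now +1
(27/7) = (6/7)   [reduce mod 7]
6 = 2^1·3; (2/7) = +1 since 7 mod 8 = 7, so (6/7) = (+1)^1·(3/7); sign now +1
reciprocity: (3/7) = -1·(7/3) since 3 mod 4 = 3, 7 mod 4 = 3; sign now -1
(7/3) = (1/3)   [reduce mod 3]
(1/3) = 1; final value = sign = -1

-1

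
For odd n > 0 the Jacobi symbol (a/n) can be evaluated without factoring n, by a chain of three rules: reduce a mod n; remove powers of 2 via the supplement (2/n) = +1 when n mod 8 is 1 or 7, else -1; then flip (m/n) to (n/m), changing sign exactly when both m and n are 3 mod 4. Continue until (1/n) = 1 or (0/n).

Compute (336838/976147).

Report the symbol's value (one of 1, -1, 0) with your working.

-1

336838 = 2^1·168419; (2/976147) = -1 since 976147 mod 8 = 3, so (336838/976147) = (-1)^1·(168419/976147); sign now -1
reciprocity: (168419/976147) = -1·(976147/168419) since 168419 mod 4 = 3, 976147 mod 4 = 3; sign now +1
(976147/168419) = (134052/168419)   [reduce mod 168419]
134052 = 2^2·33513; (2/168419) = -1 since 168419 mod 8 = 3, so (134052/168419) = (-1)^2·(33513/168419); sign now +1
reciprocity: (33513/168419) = +1·(168419/33513) since 33513 mod 4 = 1, 168419 mod 4 = 3; sign now +1
(168419/33513) = (854/33513)   [reduce mod 33513]
854 = 2^1·427; (2/33513) = +1 since 33513 mod 8 = 1, so (854/33513) = (+1)^1·(427/33513); sign now +1
reciprocity: (427/33513) = +1·(33513/427) since 427 mod 4 = 3, 33513 mod 4 = 1; sign now +1
(33513/427) = (207/427)   [reduce mod 427]
reciprocity: (207/427) = -1·(427/207) since 207 mod 4 = 3, 427 mod 4 = 3; sign now -1
(427/207) = (13/207)   [reduce mod 207]
reciprocity: (13/207) = +1·(207/13) since 13 mod 4 = 1, 207 mod 4 = 3; sign now -1
(207/13) = (12/13)   [reduce mod 13]
12 = 2^2·3; (2/13) = -1 since 13 mod 8 = 5, so (12/13) = (-1)^2·(3/13); sign now -1
reciprocity: (3/13) = +1·(13/3) since 3 mod 4 = 3, 13 mod 4 = 1; sign now -1
(13/3) = (1/3)   [reduce mod 3]
(1/3) = 1; final value = sign = -1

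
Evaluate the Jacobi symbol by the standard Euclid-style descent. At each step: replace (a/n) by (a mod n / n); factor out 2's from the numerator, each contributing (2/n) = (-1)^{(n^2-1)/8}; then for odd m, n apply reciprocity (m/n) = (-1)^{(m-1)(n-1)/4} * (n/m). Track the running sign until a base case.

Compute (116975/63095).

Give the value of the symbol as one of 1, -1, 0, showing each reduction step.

(116975/63095) = (53880/63095)   [reduce mod 63095]
53880 = 2^3·6735; (2/63095) = +1 since 63095 mod 8 = 7, so (53880/63095) = (+1)^3·(6735/63095); sign now +1
reciprocity: (6735/63095) = -1·(63095/6735) since 6735 mod 4 = 3, 63095 mod 4 = 3; sign now -1
(63095/6735) = (2480/6735)   [reduce mod 6735]
2480 = 2^4·155; (2/6735) = +1 since 6735 mod 8 = 7, so (2480/6735) = (+1)^4·(155/6735); sign now -1
reciprocity: (155/6735) = -1·(6735/155) since 155 mod 4 = 3, 6735 mod 4 = 3; sign now +1
(6735/155) = (70/155)   [reduce mod 155]
70 = 2^1·35; (2/155) = -1 since 155 mod 8 = 3, so (70/155) = (-1)^1·(35/155); sign now -1
reciprocity: (35/155) = -1·(155/35) since 35 mod 4 = 3, 155 mod 4 = 3; sign now +1
(155/35) = (15/35)   [reduce mod 35]
reciprocity: (15/35) = -1·(35/15) since 15 mod 4 = 3, 35 mod 4 = 3; sign now -1
(35/15) = (5/15)   [reduce mod 15]
reciprocity: (5/15) = +1·(15/5) since 5 mod 4 = 1, 15 mod 4 = 3; sign now -1
(15/5) = (0/5)   [reduce mod 5]
(0/5) = 0   [gcd(a, n) > 1]; final value = 0

0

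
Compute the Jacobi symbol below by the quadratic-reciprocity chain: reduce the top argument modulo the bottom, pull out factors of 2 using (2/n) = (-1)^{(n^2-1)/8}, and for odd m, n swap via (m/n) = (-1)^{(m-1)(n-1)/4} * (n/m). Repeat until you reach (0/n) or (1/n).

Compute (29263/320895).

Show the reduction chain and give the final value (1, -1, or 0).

reciprocity: (29263/320895) = -1·(320895/29263) since 29263 mod 4 = 3, 320895 mod 4 = 3; sign now -1
(320895/29263) = (28265/29263)   [reduce mod 29263]
reciprocity: (28265/29263) = +1·(29263/28265) since 28265 mod 4 = 1, 29263 mod 4 = 3; sign now -1
(29263/28265) = (998/28265)   [reduce mod 28265]
998 = 2^1·499; (2/28265) = +1 since 28265 mod 8 = 1, so (998/28265) = (+1)^1·(499/28265); sign now -1
reciprocity: (499/28265) = +1·(28265/499) since 499 mod 4 = 3, 28265 mod 4 = 1; sign now -1
(28265/499) = (321/499)   [reduce mod 499]
reciprocity: (321/499) = +1·(499/321) since 321 mod 4 = 1, 499 mod 4 = 3; sign now -1
(499/321) = (178/321)   [reduce mod 321]
178 = 2^1·89; (2/321) = +1 since 321 mod 8 = 1, so (178/321) = (+1)^1·(89/321); sign now -1
reciprocity: (89/321) = +1·(321/89) since 89 mod 4 = 1, 321 mod 4 = 1; sign now -1
(321/89) = (54/89)   [reduce mod 89]
54 = 2^1·27; (2/89) = +1 since 89 mod 8 = 1, so (54/89) = (+1)^1·(27/89); sign now -1
reciprocity: (27/89) = +1·(89/27) since 27 mod 4 = 3, 89 mod 4 = 1; sign now -1
(89/27) = (8/27)   [reduce mod 27]
8 = 2^3·1; (2/27) = -1 since 27 mod 8 = 3, so (8/27) = (-1)^3·(1/27); sign now +1
(1/27) = 1; final value = sign = +1

1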